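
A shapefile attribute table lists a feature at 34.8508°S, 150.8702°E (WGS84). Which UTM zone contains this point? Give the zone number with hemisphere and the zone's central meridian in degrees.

Zone 56S, central meridian 153°

UTM zone = ⌊(λ + 180)/6⌋ + 1; 150.8702° ∈ [150°, 156°) → zone 56.
Hemisphere: S (φ < 0).
Central meridian λ₀ = 6×56 − 183 = 153°.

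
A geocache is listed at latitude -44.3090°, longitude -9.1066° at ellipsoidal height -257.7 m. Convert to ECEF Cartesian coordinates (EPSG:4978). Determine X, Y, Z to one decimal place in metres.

X 4513755.1 m, Y -723519.7 m, Z -4432545.4 m

WGS84: a = 6378137 m, e² = 0.006694380; N(φ) = a/√(1−e²sin²φ) = 6388579.561 m.
X = (N+h)·cosφ·cosλ = 4513755.119 m; Y = (N+h)·cosφ·sinλ = -723519.729 m; Z = (N(1−e²)+h)·sinφ = -4432545.422 m.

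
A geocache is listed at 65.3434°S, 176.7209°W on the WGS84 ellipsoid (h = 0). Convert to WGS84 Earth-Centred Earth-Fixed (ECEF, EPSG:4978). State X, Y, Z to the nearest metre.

WGS84: a = 6378137 m, e² = 0.006694380; N(φ) = a/√(1−e²sin²φ) = 6395843.788 m.
X = (N+h)·cosφ·cosλ = -2663841.800 m; Y = (N+h)·cosφ·sinλ = -152621.242 m; Z = (N(1−e²)+h)·sinφ = -5773786.731 m.

X -2663842 m, Y -152621 m, Z -5773787 m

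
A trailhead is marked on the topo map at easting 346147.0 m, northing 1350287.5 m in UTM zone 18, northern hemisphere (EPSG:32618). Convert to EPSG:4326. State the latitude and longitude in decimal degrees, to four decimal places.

lat 12.2110°, lon -76.4143°

Zone 18N: λ₀ = -75°, k₀ = 0.9996, false easting 500000 m.
Meridian distance M = (N − FN)/k₀ = 1350827.8 m.
Inverse transverse Mercator on WGS84 gives φ = 12.21100024°, λ = -76.41430043°.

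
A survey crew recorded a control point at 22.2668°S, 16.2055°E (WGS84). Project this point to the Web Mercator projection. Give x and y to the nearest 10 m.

x 1803990 m, y -2543590 m

Web Mercator is spherical with R = a = 6378137 m.
x = R·λ = 6378137 × 0.282839332 = 1803988.008 m.
y = R·ln tan(π/4 + φ/2) = 6378137 × -0.398797963 = -2543588.046 m.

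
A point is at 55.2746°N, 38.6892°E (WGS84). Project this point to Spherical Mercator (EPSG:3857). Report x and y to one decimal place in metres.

x 4306862.0 m, y 7415343.8 m

Web Mercator is spherical with R = a = 6378137 m.
x = R·λ = 6378137 × 0.675253925 = 4306862.043 m.
y = R·ln tan(π/4 + φ/2) = 6378137 × 1.162619086 = 7415343.806 m.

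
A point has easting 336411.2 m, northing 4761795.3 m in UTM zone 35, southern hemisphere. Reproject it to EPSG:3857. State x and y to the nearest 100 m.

Unproject from UTM 35S (λ₀ = 27°) → φ = -47.27689965°, λ = 24.83699970°.
Web Mercator (R = 6378137 m): x = 2764842.159 m, y = -5987388.844 m.

x 2764800 m, y -5987400 m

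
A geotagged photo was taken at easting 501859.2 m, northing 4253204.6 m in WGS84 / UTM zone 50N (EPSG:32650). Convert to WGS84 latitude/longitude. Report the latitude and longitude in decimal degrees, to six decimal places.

lat 38.427100°, lon 117.021300°

Zone 50N: λ₀ = 117°, k₀ = 0.9996, false easting 500000 m.
Meridian distance M = (N − FN)/k₀ = 4254906.6 m.
Inverse transverse Mercator on WGS84 gives φ = 38.42710005°, λ = 117.02130017°.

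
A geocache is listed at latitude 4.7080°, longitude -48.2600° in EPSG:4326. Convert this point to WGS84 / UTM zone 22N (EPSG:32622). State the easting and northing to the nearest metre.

E 803987 m, N 520984 m

Zone 22 central meridian λ₀ = 6×22 − 183 = -51°; Δλ = +2.7400°.
Transverse Mercator on WGS84 with k₀ = 0.9996 gives E = 803986.618 m, N = 520984.139 m.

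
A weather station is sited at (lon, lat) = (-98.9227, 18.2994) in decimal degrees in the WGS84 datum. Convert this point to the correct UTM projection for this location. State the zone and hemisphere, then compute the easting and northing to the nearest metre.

Zone 14N: E 508169 m, N 2023312 m

Longitude -98.9227° lies in the 6° band [-102°, -96°), giving zone 14; latitude is north of the equator, so 14N.
Zone 14 central meridian λ₀ = 6×14 − 183 = -99°; Δλ = +0.0773°.
Transverse Mercator on WGS84 with k₀ = 0.9996 gives E = 508169.262 m, N = 2023312.239 m.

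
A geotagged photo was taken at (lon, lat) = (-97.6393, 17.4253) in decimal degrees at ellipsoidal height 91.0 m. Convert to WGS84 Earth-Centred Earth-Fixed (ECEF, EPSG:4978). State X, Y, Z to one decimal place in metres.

X -809229.1 m, Y -6033319.3 m, Z 1897821.1 m

WGS84: a = 6378137 m, e² = 0.006694380; N(φ) = a/√(1−e²sin²φ) = 6380052.374 m.
X = (N+h)·cosφ·cosλ = -809229.076 m; Y = (N+h)·cosφ·sinλ = -6033319.340 m; Z = (N(1−e²)+h)·sinφ = 1897821.119 m.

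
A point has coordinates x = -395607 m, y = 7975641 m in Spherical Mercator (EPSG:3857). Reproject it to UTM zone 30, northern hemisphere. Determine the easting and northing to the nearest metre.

E 467302 m, N 6433253 m

Web Mercator inverse (R = 6378137 m) → φ = 58.03960065°, λ = -3.55379815°.
UTM 30N forward: E = 467301.800 m, N = 6433253.107 m.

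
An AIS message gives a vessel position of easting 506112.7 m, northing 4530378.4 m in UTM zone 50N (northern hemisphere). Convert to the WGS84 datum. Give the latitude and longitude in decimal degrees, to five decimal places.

Zone 50N: λ₀ = 117°, k₀ = 0.9996, false easting 500000 m.
Meridian distance M = (N − FN)/k₀ = 4532191.3 m.
Inverse transverse Mercator on WGS84 gives φ = 40.92449966°, λ = 117.07259960°.

lat 40.92450°, lon 117.07260°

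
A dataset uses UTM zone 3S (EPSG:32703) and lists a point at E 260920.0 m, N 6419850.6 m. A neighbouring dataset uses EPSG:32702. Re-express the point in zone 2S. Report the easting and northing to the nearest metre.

E 825715 m, N 6417422 m

UTM 3S → geographic: φ = -32.33270023°, λ = -167.54000028°.
UTM 2S (λ₀ = -171°) forward: E = 825715.178 m, N = 6417422.161 m.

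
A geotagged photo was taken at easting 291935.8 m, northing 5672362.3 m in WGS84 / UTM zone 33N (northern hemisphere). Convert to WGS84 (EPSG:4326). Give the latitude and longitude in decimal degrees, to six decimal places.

lat 51.164800°, lon 12.024000°

Zone 33N: λ₀ = 15°, k₀ = 0.9996, false easting 500000 m.
Meridian distance M = (N − FN)/k₀ = 5674632.2 m.
Inverse transverse Mercator on WGS84 gives φ = 51.16479977°, λ = 12.02399965°.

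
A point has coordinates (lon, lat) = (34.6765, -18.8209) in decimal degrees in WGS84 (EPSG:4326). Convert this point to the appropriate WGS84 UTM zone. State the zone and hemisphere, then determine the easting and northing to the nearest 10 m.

Zone 36S: E 676660 m, N 7918160 m

Longitude 34.6765° lies in the 6° band [30°, 36°), giving zone 36; latitude is south of the equator, so 36S.
Zone 36 central meridian λ₀ = 6×36 − 183 = 33°; Δλ = +1.6765°.
Transverse Mercator on WGS84 with k₀ = 0.9996 gives E = 676659.465 m, N = 7918155.399 m.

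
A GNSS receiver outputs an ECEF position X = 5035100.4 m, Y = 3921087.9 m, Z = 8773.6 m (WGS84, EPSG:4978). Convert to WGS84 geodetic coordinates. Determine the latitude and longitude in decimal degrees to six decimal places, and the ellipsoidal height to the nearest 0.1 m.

λ = atan2(Y, X) = 37.90969986°; p = √(X²+Y²) = 6381783.9 m.
Bowring's method on WGS84 (a = 6378137 m, b = 6356752.314 m) gives φ = 0.07930006°, h = 3653.019 m.

lat 0.079300°, lon 37.909700°, h 3653.0 m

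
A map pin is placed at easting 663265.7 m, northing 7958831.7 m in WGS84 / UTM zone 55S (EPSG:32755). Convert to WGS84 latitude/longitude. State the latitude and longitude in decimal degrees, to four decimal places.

Zone 55S: λ₀ = 147°, k₀ = 0.9996, false easting 500000 m, false northing 10000000 m.
Meridian distance M = (N − FN)/k₀ = -2041985.1 m.
Inverse transverse Mercator on WGS84 gives φ = -18.45450026°, λ = 148.54609979°.

lat -18.4545°, lon 148.5461°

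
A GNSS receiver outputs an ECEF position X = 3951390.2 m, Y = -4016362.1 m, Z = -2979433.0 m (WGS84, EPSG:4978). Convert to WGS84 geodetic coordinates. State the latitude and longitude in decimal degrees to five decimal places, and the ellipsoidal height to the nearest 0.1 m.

λ = atan2(Y, X) = -45.46719991°; p = √(X²+Y²) = 5634239.0 m.
Bowring's method on WGS84 (a = 6378137 m, b = 6356752.314 m) gives φ = -28.02959974°, h = 67.767 m.

lat -28.02960°, lon -45.46720°, h 67.8 m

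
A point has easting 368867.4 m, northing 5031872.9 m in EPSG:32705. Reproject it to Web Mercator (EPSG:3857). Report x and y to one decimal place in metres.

x -17216627.9 m, y -5598644.5 m

Unproject from UTM 5S (λ₀ = -153°) → φ = -44.85450014°, λ = -154.65959984°.
Web Mercator (R = 6378137 m): x = -17216627.901 m, y = -5598644.522 m.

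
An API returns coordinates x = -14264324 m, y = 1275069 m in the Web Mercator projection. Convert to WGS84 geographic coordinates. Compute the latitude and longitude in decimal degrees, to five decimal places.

R = 6378137 m. λ = x/R = -128.13860267°.
φ = 2·arctan(exp(y/R)) − 90° = 2·arctan(1.22130) − 90° = 11.37859915°.

lat 11.37860°, lon -128.13860°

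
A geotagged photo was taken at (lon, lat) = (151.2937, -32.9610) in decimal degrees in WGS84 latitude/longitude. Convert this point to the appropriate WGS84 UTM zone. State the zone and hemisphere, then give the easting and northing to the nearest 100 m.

Zone 56S: E 340500 m, N 6351700 m

Longitude 151.2937° lies in the 6° band [150°, 156°), giving zone 56; latitude is south of the equator, so 56S.
Zone 56 central meridian λ₀ = 6×56 − 183 = 153°; Δλ = -1.7063°.
Transverse Mercator on WGS84 with k₀ = 0.9996 gives E = 340524.780 m, N = 6351744.394 m.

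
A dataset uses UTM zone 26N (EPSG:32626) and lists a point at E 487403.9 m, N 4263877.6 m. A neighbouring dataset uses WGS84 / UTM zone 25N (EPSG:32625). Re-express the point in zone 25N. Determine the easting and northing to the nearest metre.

UTM 26N → geographic: φ = 38.52319970°, λ = -27.14450054°.
UTM 25N (λ₀ = -33°) forward: E = 1010623.631 m, N = 4280150.585 m.

E 1010624 m, N 4280151 m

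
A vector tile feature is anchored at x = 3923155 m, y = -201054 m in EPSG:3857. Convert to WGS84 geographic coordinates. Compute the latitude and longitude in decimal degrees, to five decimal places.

lat -1.80580°, lon 35.24230°

R = 6378137 m. λ = x/R = 35.24230098°.
φ = 2·arctan(exp(y/R)) − 90° = 2·arctan(0.96897) − 90° = -1.80579978°.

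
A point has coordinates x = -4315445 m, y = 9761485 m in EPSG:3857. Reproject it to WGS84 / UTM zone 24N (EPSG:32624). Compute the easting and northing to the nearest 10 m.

E 510780 m, N 7272560 m

Web Mercator inverse (R = 6378137 m) → φ = 65.57499929°, λ = -38.76630201°.
UTM 24N forward: E = 510782.947 m, N = 7272559.606 m.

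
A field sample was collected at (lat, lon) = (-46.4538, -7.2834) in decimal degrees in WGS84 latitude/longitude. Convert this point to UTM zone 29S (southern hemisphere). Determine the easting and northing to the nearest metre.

Zone 29 central meridian λ₀ = 6×29 − 183 = -9°; Δλ = +1.7166°.
Transverse Mercator on WGS84 with k₀ = 0.9996 gives E = 631828.508 m, N = 4854098.614 m.

E 631829 m, N 4854099 m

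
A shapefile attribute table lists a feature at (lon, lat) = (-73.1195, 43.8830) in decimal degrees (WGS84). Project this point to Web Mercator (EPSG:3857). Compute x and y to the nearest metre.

x -8139626 m, y 5447354 m

Web Mercator is spherical with R = a = 6378137 m.
x = R·λ = 6378137 × -1.276176022 = -8139625.507 m.
y = R·ln tan(π/4 + φ/2) = 6378137 × 0.854066631 = 5447353.980 m.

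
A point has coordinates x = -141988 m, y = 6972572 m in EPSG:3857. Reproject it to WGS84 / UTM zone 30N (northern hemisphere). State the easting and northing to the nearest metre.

E 615878 m, N 5867388 m

Web Mercator inverse (R = 6378137 m) → φ = 52.94359863°, λ = -1.27549991°.
UTM 30N forward: E = 615877.825 m, N = 5867388.225 m.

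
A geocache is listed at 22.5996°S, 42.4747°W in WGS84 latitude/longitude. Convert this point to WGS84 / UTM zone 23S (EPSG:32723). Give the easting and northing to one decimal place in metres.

Zone 23 central meridian λ₀ = 6×23 − 183 = -45°; Δλ = +2.5253°.
Transverse Mercator on WGS84 with k₀ = 0.9996 gives E = 759613.252 m, N = 7498603.717 m.

E 759613.3 m, N 7498603.7 m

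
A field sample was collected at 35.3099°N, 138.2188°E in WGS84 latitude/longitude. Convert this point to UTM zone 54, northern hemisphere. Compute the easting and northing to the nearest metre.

Zone 54 central meridian λ₀ = 6×54 − 183 = 141°; Δλ = -2.7812°.
Transverse Mercator on WGS84 with k₀ = 0.9996 gives E = 247138.230 m, N = 3910959.548 m.

E 247138 m, N 3910960 m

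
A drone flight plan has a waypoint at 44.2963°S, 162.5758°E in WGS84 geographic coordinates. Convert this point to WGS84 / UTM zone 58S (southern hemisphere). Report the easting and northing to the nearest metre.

Zone 58 central meridian λ₀ = 6×58 − 183 = 165°; Δλ = -2.4242°.
Transverse Mercator on WGS84 with k₀ = 0.9996 gives E = 306610.274 m, N = 5092358.888 m.

E 306610 m, N 5092359 m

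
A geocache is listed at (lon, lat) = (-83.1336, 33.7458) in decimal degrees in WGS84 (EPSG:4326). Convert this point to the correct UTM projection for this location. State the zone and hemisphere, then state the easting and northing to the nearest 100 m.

Zone 17N: E 302400 m, N 3736000 m

Longitude -83.1336° lies in the 6° band [-84°, -78°), giving zone 17; latitude is north of the equator, so 17N.
Zone 17 central meridian λ₀ = 6×17 − 183 = -81°; Δλ = -2.1336°.
Transverse Mercator on WGS84 with k₀ = 0.9996 gives E = 302364.070 m, N = 3736016.109 m.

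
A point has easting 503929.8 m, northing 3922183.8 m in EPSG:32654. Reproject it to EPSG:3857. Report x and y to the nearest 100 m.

x 15700900 m, y 4224300 m

Unproject from UTM 54N (λ₀ = 141°) → φ = 35.44309972°, λ = 141.04330023°.
Web Mercator (R = 6378137 m): x = 15700868.362 m, y = 4224260.857 m.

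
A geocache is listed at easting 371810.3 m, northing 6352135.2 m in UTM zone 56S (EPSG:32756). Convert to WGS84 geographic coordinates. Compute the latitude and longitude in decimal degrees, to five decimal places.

Zone 56S: λ₀ = 153°, k₀ = 0.9996, false easting 500000 m, false northing 10000000 m.
Meridian distance M = (N − FN)/k₀ = -3649324.5 m.
Inverse transverse Mercator on WGS84 gives φ = -32.96159966°, λ = 151.62839965°.

lat -32.96160°, lon 151.62840°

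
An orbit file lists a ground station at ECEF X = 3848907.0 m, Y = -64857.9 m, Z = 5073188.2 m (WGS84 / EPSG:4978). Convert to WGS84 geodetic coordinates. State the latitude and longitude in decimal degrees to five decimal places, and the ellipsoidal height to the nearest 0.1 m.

λ = atan2(Y, X) = -0.96539934°; p = √(X²+Y²) = 3849453.4 m.
Bowring's method on WGS84 (a = 6378137 m, b = 6356752.314 m) gives φ = 52.99440019°, h = 3781.429 m.

lat 52.99440°, lon -0.96540°, h 3781.4 m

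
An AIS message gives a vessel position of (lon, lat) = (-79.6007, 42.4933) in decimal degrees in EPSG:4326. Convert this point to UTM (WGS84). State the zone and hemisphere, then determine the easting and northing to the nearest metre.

Zone 17N: E 614988 m, N 4705498 m

Longitude -79.6007° lies in the 6° band [-84°, -78°), giving zone 17; latitude is north of the equator, so 17N.
Zone 17 central meridian λ₀ = 6×17 − 183 = -81°; Δλ = +1.3993°.
Transverse Mercator on WGS84 with k₀ = 0.9996 gives E = 614988.364 m, N = 4705497.727 m.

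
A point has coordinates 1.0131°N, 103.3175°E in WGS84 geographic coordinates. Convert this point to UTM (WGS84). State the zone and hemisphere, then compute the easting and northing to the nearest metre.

Longitude 103.3175° lies in the 6° band [102°, 108°), giving zone 48; latitude is north of the equator, so 48N.
Zone 48 central meridian λ₀ = 6×48 − 183 = 105°; Δλ = -1.6825°.
Transverse Mercator on WGS84 with k₀ = 0.9996 gives E = 312781.872 m, N = 112026.720 m.

Zone 48N: E 312782 m, N 112027 m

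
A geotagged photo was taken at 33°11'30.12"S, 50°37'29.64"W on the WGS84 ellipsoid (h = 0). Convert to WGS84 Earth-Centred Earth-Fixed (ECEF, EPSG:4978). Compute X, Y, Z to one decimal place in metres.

X 3389485.2 m, Y -4130085.0 m, Z -3471770.0 m

WGS84: a = 6378137 m, e² = 0.006694380; N(φ) = a/√(1−e²sin²φ) = 6384544.735 m.
X = (N+h)·cosφ·cosλ = 3389485.242 m; Y = (N+h)·cosφ·sinλ = -4130085.018 m; Z = (N(1−e²)+h)·sinφ = -3471769.970 m.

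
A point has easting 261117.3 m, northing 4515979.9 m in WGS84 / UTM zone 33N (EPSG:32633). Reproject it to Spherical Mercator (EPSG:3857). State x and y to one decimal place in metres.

Unproject from UTM 33N (λ₀ = 15°) → φ = 40.76009991°, λ = 12.17000016°.
Web Mercator (R = 6378137 m): x = 1354758.221 m, y = 4977020.594 m.

x 1354758.2 m, y 4977020.6 m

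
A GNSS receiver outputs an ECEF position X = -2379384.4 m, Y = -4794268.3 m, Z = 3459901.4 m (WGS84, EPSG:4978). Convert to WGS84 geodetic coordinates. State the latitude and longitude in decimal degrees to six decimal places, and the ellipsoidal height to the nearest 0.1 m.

λ = atan2(Y, X) = -116.39509972°; p = √(X²+Y²) = 5352240.5 m.
Bowring's method on WGS84 (a = 6378137 m, b = 6356752.314 m) gives φ = 33.05589967°, h = 1365.875 m.

lat 33.055900°, lon -116.395100°, h 1365.9 m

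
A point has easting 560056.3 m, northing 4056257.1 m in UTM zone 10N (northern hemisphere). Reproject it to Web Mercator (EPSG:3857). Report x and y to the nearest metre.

x -13617502 m, y 4390433 m

Unproject from UTM 10N (λ₀ = -123°) → φ = 36.65000015°, λ = -122.32810015°.
Web Mercator (R = 6378137 m): x = -13617501.819 m, y = 4390432.962 m.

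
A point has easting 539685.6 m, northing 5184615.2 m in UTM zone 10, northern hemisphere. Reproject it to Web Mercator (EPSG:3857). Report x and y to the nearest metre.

x -13634389 m, y 5911751 m

Unproject from UTM 10N (λ₀ = -123°) → φ = 46.81390009°, λ = -122.47979976°.
Web Mercator (R = 6378137 m): x = -13634388.942 m, y = 5911750.556 m.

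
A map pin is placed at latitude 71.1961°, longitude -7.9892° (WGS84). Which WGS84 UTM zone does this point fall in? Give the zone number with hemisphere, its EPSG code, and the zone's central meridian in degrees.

UTM zone = ⌊(λ + 180)/6⌋ + 1; -7.9892° ∈ [-12°, -6°) → zone 29.
Hemisphere: N (φ ≥ 0).
Central meridian λ₀ = 6×29 − 183 = -9°.
EPSG code: 32629.

Zone 29N (EPSG:32629), central meridian -9°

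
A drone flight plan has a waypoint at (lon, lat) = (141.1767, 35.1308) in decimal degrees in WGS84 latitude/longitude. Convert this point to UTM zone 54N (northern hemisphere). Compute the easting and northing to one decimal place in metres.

Zone 54 central meridian λ₀ = 6×54 − 183 = 141°; Δλ = +0.1767°.
Transverse Mercator on WGS84 with k₀ = 0.9996 gives E = 516098.476 m, N = 3887562.729 m.

E 516098.5 m, N 3887562.7 m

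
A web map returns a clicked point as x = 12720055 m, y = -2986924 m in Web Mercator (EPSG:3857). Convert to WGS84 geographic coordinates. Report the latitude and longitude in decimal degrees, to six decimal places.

lat -25.901804°, lon 114.266198°

R = 6378137 m. λ = x/R = 114.26619821°.
φ = 2·arctan(exp(y/R)) − 90° = 2·arctan(0.62606) − 90° = -25.90180382°.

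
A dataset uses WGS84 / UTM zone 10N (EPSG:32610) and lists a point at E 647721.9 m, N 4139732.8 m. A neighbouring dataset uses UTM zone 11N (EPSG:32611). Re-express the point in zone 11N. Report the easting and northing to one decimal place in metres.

E 116520.7 m, N 4147237.8 m

UTM 10N → geographic: φ = 37.39259969°, λ = -121.33119998°.
UTM 11N (λ₀ = -117°) forward: E = 116520.679 m, N = 4147237.756 m.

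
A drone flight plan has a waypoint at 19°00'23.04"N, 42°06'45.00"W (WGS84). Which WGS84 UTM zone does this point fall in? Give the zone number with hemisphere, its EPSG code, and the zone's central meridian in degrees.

Zone 23N (EPSG:32623), central meridian -45°

UTM zone = ⌊(λ + 180)/6⌋ + 1; -42.1125° ∈ [-48°, -42°) → zone 23.
Hemisphere: N (φ ≥ 0).
Central meridian λ₀ = 6×23 − 183 = -45°.
EPSG code: 32623.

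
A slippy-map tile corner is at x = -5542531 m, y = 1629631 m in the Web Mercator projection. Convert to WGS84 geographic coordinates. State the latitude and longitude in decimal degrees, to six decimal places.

lat 14.482497°, lon -49.789403°

R = 6378137 m. λ = x/R = -49.78940310°.
φ = 2·arctan(exp(y/R)) − 90° = 2·arctan(1.29111) − 90° = 14.48249685°.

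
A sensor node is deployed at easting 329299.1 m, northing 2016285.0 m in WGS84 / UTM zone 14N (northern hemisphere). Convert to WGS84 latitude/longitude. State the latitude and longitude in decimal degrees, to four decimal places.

lat 18.2291°, lon -100.6144°

Zone 14N: λ₀ = -99°, k₀ = 0.9996, false easting 500000 m.
Meridian distance M = (N − FN)/k₀ = 2017091.8 m.
Inverse transverse Mercator on WGS84 gives φ = 18.22909992°, λ = -100.61440047°.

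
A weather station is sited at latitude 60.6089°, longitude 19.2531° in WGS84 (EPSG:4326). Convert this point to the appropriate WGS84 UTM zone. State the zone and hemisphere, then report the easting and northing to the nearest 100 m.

Longitude 19.2531° lies in the 6° band [18°, 24°), giving zone 34; latitude is north of the equator, so 34N.
Zone 34 central meridian λ₀ = 6×34 − 183 = 21°; Δλ = -1.7469°.
Transverse Mercator on WGS84 with k₀ = 0.9996 gives E = 404365.715 m, N = 6720496.537 m.

Zone 34N: E 404400 m, N 6720500 m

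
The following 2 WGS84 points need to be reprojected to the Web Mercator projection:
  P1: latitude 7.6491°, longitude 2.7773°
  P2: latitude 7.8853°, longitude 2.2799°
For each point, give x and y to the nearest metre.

Web Mercator: x = R·λ, y = R·ln tan(π/4+φ/2), R = 6378137 m.
P1 (7.6491°, 2.7773°) → (309167.622, 854034.577) m.
P2 (7.8853°, 2.2799°) → (253797.307, 880571.728) m.

P1: x 309168 m, y 854035 m; P2: x 253797 m, y 880572 m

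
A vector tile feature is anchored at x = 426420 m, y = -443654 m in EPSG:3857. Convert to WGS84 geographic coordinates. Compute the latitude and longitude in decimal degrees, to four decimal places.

lat -3.9822°, lon 3.8306°

R = 6378137 m. λ = x/R = 3.83059603°.
φ = 2·arctan(exp(y/R)) − 90° = 2·arctan(0.93281) − 90° = -3.98220174°.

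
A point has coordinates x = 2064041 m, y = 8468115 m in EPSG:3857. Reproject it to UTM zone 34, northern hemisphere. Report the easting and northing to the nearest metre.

E 364164 m, N 6687989 m

Web Mercator inverse (R = 6378137 m) → φ = 60.30569827°, λ = 18.54159577°.
UTM 34N forward: E = 364164.171 m, N = 6687988.967 m.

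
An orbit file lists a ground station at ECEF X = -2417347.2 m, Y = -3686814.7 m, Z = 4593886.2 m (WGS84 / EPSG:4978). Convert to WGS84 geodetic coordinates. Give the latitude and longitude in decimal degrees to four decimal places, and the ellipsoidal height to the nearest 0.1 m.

λ = atan2(Y, X) = -123.25179944°; p = √(X²+Y²) = 4408647.2 m.
Bowring's method on WGS84 (a = 6378137 m, b = 6356752.314 m) gives φ = 46.37100003°, h = 121.910 m.

lat 46.3710°, lon -123.2518°, h 121.9 m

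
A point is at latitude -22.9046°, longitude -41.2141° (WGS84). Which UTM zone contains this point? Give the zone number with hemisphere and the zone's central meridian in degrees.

Zone 24S, central meridian -39°

UTM zone = ⌊(λ + 180)/6⌋ + 1; -41.2141° ∈ [-42°, -36°) → zone 24.
Hemisphere: S (φ < 0).
Central meridian λ₀ = 6×24 − 183 = -39°.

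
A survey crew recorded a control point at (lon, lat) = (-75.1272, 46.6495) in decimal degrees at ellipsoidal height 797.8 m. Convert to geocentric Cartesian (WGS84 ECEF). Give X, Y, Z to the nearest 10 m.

WGS84: a = 6378137 m, e² = 0.006694380; N(φ) = a/√(1−e²sin²φ) = 6389455.753 m.
X = (N+h)·cosφ·cosλ = 1125939.119 m; Y = (N+h)·cosφ·sinλ = -4239689.114 m; Z = (N(1−e²)+h)·sinφ = 4615684.420 m.

X 1125940 m, Y -4239690 m, Z 4615680 m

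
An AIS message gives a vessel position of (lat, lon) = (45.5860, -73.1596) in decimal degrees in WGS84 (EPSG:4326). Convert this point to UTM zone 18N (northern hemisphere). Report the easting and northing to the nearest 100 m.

Zone 18 central meridian λ₀ = 6×18 − 183 = -75°; Δλ = +1.8404°.
Transverse Mercator on WGS84 with k₀ = 0.9996 gives E = 643565.038 m, N = 5049698.195 m.

E 643600 m, N 5049700 m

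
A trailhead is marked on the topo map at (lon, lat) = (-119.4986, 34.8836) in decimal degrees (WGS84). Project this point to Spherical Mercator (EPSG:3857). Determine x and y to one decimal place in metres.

Web Mercator is spherical with R = a = 6378137 m.
x = R·λ = 6378137 × -2.085644022 = -13302523.303 m.
y = R·ln tan(π/4 + φ/2) = 6378137 × 0.650358260 = 4148074.078 m.

x -13302523.3 m, y 4148074.1 m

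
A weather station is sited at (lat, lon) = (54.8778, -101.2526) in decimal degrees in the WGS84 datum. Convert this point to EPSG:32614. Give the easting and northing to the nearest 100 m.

Zone 14 central meridian λ₀ = 6×14 − 183 = -99°; Δλ = -2.2526°.
Transverse Mercator on WGS84 with k₀ = 0.9996 gives E = 355479.448 m, N = 6083517.440 m.

E 355500 m, N 6083500 m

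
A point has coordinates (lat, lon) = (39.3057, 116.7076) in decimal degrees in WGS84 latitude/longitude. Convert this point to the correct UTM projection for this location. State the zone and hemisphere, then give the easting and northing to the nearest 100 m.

Zone 50N: E 474800 m, N 4350700 m

Longitude 116.7076° lies in the 6° band [114°, 120°), giving zone 50; latitude is north of the equator, so 50N.
Zone 50 central meridian λ₀ = 6×50 − 183 = 117°; Δλ = -0.2924°.
Transverse Mercator on WGS84 with k₀ = 0.9996 gives E = 474789.862 m, N = 4350742.082 m.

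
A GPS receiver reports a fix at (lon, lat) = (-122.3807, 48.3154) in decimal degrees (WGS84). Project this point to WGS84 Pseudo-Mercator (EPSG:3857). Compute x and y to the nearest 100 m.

x -13623400 m, y 6159500 m

Web Mercator is spherical with R = a = 6378137 m.
x = R·λ = 6378137 × -2.135946156 = -13623357.207 m.
y = R·ln tan(π/4 + φ/2) = 6378137 × 0.965718905 = 6159487.477 m.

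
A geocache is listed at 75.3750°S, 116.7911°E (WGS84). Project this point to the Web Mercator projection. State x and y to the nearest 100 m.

x 13001100 m, y -13095500 m

Web Mercator is spherical with R = a = 6378137 m.
x = R·λ = 6378137 × 2.038389232 = 13001125.781 m.
y = R·ln tan(π/4 + φ/2) = 6378137 × -2.053191454 = -13095536.380 m.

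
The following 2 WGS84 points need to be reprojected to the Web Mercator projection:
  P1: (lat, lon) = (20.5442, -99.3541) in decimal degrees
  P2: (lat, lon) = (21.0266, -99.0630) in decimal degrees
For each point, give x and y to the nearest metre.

Web Mercator: x = R·λ, y = R·ln tan(π/4+φ/2), R = 6378137 m.
P1 (20.5442°, -99.3541°) → (-11060047.820, 2337611.552) m.
P2 (21.0266°, -99.0630°) → (-11027642.716, 2395050.637) m.

P1: x -11060048 m, y 2337612 m; P2: x -11027643 m, y 2395051 m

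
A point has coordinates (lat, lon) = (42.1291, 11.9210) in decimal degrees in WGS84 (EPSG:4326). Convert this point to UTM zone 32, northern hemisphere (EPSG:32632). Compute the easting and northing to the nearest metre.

E 741431 m, N 4668240 m

Zone 32 central meridian λ₀ = 6×32 − 183 = 9°; Δλ = +2.9210°.
Transverse Mercator on WGS84 with k₀ = 0.9996 gives E = 741431.323 m, N = 4668240.370 m.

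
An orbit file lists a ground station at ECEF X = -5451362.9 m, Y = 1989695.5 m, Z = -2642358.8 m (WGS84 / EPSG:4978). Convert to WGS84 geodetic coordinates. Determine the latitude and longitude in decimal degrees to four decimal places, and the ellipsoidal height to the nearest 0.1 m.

lat -24.6268°, lon 159.9484°, h 1937.2 m

λ = atan2(Y, X) = 159.94839976°; p = √(X²+Y²) = 5803123.8 m.
Bowring's method on WGS84 (a = 6378137 m, b = 6356752.314 m) gives φ = -24.62679952°, h = 1937.206 m.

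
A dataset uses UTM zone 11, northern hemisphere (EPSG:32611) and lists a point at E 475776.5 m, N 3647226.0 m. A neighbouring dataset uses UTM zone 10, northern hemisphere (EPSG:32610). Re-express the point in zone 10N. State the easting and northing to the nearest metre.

E 1036873 m, N 3661860 m

UTM 11N → geographic: φ = 32.96309972°, λ = -117.25920008°.
UTM 10N (λ₀ = -123°) forward: E = 1036873.357 m, N = 3661860.239 m.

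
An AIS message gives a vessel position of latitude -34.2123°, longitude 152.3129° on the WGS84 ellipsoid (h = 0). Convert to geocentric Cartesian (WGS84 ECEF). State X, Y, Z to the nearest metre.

X -4675478 m, Y 2453338 m, Z -3565945 m

WGS84: a = 6378137 m, e² = 0.006694380; N(φ) = a/√(1−e²sin²φ) = 6384896.896 m.
X = (N+h)·cosφ·cosλ = -4675478.311 m; Y = (N+h)·cosφ·sinλ = 2453338.322 m; Z = (N(1−e²)+h)·sinφ = -3565945.319 m.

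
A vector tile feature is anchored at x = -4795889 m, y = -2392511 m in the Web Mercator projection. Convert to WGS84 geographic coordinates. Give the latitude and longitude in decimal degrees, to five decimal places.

R = 6378137 m. λ = x/R = -43.08220390°.
φ = 2·arctan(exp(y/R)) − 90° = 2·arctan(0.68721) − 90° = -21.00530363°.

lat -21.00530°, lon -43.08220°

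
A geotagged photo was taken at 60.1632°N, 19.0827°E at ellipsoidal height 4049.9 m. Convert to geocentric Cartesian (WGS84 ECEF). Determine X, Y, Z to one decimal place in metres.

WGS84: a = 6378137 m, e² = 0.006694380; N(φ) = a/√(1−e²sin²φ) = 6394262.149 m.
X = (N+h)·cosφ·cosλ = 3008426.877 m; Y = (N+h)·cosφ·sinλ = 1040744.023 m; Z = (N(1−e²)+h)·sinφ = 5513059.121 m.

X 3008426.9 m, Y 1040744.0 m, Z 5513059.1 m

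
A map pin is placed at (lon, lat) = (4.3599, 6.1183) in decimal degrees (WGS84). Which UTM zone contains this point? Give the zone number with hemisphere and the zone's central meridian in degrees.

UTM zone = ⌊(λ + 180)/6⌋ + 1; 4.3599° ∈ [0°, 6°) → zone 31.
Hemisphere: N (φ ≥ 0).
Central meridian λ₀ = 6×31 − 183 = 3°.

Zone 31N, central meridian 3°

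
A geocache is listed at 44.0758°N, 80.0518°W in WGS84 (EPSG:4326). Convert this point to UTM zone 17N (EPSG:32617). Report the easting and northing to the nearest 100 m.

Zone 17 central meridian λ₀ = 6×17 − 183 = -81°; Δλ = +0.9482°.
Transverse Mercator on WGS84 with k₀ = 0.9996 gives E = 575924.358 m, N = 4880728.869 m.

E 575900 m, N 4880700 m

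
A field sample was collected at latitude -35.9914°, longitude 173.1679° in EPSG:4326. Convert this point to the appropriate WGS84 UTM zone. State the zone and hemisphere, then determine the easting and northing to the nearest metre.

Longitude 173.1679° lies in the 6° band [168°, 174°), giving zone 59; latitude is south of the equator, so 59S.
Zone 59 central meridian λ₀ = 6×59 − 183 = 171°; Δλ = +2.1679°.
Transverse Mercator on WGS84 with k₀ = 0.9996 gives E = 695423.434 m, N = 6014832.145 m.

Zone 59S: E 695423 m, N 6014832 m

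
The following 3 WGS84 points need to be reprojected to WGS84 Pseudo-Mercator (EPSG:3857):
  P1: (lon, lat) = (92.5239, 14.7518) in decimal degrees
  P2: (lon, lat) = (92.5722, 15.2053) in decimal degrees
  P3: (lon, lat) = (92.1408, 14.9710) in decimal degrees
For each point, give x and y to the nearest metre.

Web Mercator: x = R·λ, y = R·ln tan(π/4+φ/2), R = 6378137 m.
P1 (14.7518°, 92.5239°) → (10299713.434, 1660612.478) m.
P2 (15.2053°, 92.5722°) → (10305090.166, 1712871.645) m.
P3 (14.9710°, 92.1408°) → (10257066.937, 1685858.220) m.

P1: x 10299713 m, y 1660612 m; P2: x 10305090 m, y 1712872 m; P3: x 10257067 m, y 1685858 m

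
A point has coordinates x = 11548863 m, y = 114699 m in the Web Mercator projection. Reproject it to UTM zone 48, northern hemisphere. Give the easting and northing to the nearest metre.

Web Mercator inverse (R = 6378137 m) → φ = 1.03030312°, λ = 103.74520147°.
UTM 48N forward: E = 360383.534 m, N = 113907.068 m.

E 360384 m, N 113907 m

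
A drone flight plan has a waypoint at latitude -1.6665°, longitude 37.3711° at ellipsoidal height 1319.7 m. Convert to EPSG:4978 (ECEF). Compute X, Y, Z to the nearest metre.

X 5067757 m, Y 3870544 m, Z -184285 m

WGS84: a = 6378137 m, e² = 0.006694380; N(φ) = a/√(1−e²sin²φ) = 6378155.056 m.
X = (N+h)·cosφ·cosλ = 5067757.399 m; Y = (N+h)·cosφ·sinλ = 3870544.272 m; Z = (N(1−e²)+h)·sinφ = -184284.951 m.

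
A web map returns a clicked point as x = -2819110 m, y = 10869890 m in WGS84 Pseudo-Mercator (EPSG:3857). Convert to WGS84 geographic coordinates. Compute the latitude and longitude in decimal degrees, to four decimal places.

lat 69.3801°, lon -25.3245°

R = 6378137 m. λ = x/R = -25.32449601°.
φ = 2·arctan(exp(y/R)) − 90° = 2·arctan(5.49722) − 90° = 69.38010102°.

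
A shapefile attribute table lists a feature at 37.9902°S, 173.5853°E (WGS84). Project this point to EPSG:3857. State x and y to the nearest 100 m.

x 19323400 m, y -4578000 m

Web Mercator is spherical with R = a = 6378137 m.
x = R·λ = 6378137 × 3.029635018 = 19323427.205 m.
y = R·ln tan(π/4 + φ/2) = 6378137 × -0.717770956 = -4578041.494 m.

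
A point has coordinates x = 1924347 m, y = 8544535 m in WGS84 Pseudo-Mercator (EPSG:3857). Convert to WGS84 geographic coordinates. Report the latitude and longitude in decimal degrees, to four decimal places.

R = 6378137 m. λ = x/R = 17.28670322°.
φ = 2·arctan(exp(y/R)) − 90° = 2·arctan(3.81775) − 90° = 60.64400205°.

lat 60.6440°, lon 17.2867°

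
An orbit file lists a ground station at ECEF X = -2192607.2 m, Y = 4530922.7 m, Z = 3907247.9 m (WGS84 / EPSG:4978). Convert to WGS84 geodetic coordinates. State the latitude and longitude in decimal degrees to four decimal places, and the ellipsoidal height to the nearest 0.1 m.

lat 38.0065°, lon 115.8233°, h 2006.4 m

λ = atan2(Y, X) = 115.82329993°; p = √(X²+Y²) = 5033566.0 m.
Bowring's method on WGS84 (a = 6378137 m, b = 6356752.314 m) gives φ = 38.00649994°, h = 2006.380 m.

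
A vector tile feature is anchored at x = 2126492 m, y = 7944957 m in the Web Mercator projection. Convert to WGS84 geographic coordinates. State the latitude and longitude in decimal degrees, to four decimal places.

lat 57.8934°, lon 19.1026°

R = 6378137 m. λ = x/R = 19.10260265°.
φ = 2·arctan(exp(y/R)) − 90° = 2·arctan(3.47521) − 90° = 57.89339779°.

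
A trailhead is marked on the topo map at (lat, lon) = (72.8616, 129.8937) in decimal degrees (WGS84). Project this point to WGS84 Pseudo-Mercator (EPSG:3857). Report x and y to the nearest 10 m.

x 14459700 m, y 12070990 m

Web Mercator is spherical with R = a = 6378137 m.
x = R·λ = 6378137 × 2.267072743 = 14459700.541 m.
y = R·ln tan(π/4 + φ/2) = 6378137 × 1.892557284 = 12070989.636 m.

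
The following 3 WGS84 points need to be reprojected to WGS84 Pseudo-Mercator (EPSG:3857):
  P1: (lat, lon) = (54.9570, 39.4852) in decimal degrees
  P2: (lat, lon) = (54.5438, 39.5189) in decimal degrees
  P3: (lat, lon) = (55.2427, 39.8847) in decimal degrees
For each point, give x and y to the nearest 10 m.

P1: x 4395470 m, y 7353530 m; P2: x 4399220 m, y 7273830 m; P3: x 4439940 m, y 7409110 m

Web Mercator: x = R·λ, y = R·ln tan(π/4+φ/2), R = 6378137 m.
P1 (54.9570°, 39.4852°) → (4395472.358, 7353525.158) m.
P2 (54.5438°, 39.5189°) → (4399223.825, 7273825.686) m.
P3 (55.2427°, 39.8847°) → (4439944.494, 7409112.429) m.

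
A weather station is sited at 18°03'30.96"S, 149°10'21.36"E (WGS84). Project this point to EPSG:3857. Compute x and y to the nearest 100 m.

x 16605800 m, y -2044400 m

Web Mercator is spherical with R = a = 6378137 m.
x = R·λ = 6378137 × 2.603553024 = 16605817.872 m.
y = R·ln tan(π/4 + φ/2) = 6378137 × -0.320533835 = -2044408.713 m.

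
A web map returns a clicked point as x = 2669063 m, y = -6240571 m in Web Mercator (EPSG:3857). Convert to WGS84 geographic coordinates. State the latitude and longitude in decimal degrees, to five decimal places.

R = 6378137 m. λ = x/R = 23.97660087°.
φ = 2·arctan(exp(y/R)) − 90° = 2·arctan(0.37590) − 90° = -48.79750018°.

lat -48.79750°, lon 23.97660°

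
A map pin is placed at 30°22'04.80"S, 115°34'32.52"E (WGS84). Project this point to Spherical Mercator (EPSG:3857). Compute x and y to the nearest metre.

x 12865828 m, y -3550941 m

Web Mercator is spherical with R = a = 6378137 m.
x = R·λ = 6378137 × 2.017176500 = 12865828.072 m.
y = R·ln tan(π/4 + φ/2) = 6378137 × -0.556736405 = -3550941.061 m.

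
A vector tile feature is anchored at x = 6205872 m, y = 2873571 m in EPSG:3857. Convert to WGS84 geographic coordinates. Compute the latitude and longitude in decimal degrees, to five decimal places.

R = 6378137 m. λ = x/R = 55.74829669°.
φ = 2·arctan(exp(y/R)) − 90° = 2·arctan(1.56915) − 90° = 24.98230216°.

lat 24.98230°, lon 55.74830°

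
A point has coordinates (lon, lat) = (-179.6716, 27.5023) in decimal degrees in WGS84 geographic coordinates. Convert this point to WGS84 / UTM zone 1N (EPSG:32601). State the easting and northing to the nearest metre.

E 236069 m, N 3044914 m

Zone 1 central meridian λ₀ = 6×1 − 183 = -177°; Δλ = -2.6716°.
Transverse Mercator on WGS84 with k₀ = 0.9996 gives E = 236069.334 m, N = 3044914.422 m.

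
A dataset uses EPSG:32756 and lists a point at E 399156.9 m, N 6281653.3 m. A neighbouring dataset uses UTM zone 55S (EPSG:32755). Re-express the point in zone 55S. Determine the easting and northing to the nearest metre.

E 956047 m, N 6271346 m

UTM 56S → geographic: φ = -33.60010040°, λ = 151.91310026°.
UTM 55S (λ₀ = 147°) forward: E = 956047.214 m, N = 6271346.170 m.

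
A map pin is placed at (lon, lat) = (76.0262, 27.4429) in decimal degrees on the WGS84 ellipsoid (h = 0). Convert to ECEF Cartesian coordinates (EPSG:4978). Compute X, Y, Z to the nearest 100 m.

X 1367800 m, Y 5496800 m, Z 2921900 m

WGS84: a = 6378137 m, e² = 0.006694380; N(φ) = a/√(1−e²sin²φ) = 6382676.249 m.
X = (N+h)·cosφ·cosλ = 1367837.990 m; Y = (N+h)·cosφ·sinλ = 5496805.346 m; Z = (N(1−e²)+h)·sinφ = 2921856.444 m.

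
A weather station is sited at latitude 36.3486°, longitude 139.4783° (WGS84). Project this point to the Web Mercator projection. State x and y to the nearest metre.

x 15526653 m, y 4348695 m

Web Mercator is spherical with R = a = 6378137 m.
x = R·λ = 6378137 × 2.434355570 = 15526653.333 m.
y = R·ln tan(π/4 + φ/2) = 6378137 × 0.681812702 = 4348694.823 m.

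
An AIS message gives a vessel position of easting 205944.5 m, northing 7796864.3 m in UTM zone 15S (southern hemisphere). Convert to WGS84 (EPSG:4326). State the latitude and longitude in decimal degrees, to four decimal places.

lat -19.9024°, lon -95.8085°

Zone 15S: λ₀ = -93°, k₀ = 0.9996, false easting 500000 m, false northing 10000000 m.
Meridian distance M = (N − FN)/k₀ = -2204017.3 m.
Inverse transverse Mercator on WGS84 gives φ = -19.90239992°, λ = -95.80849990°.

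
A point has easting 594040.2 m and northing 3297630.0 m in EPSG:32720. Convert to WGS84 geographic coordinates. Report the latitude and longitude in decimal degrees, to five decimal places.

Zone 20S: λ₀ = -63°, k₀ = 0.9996, false easting 500000 m, false northing 10000000 m.
Meridian distance M = (N − FN)/k₀ = -6705052.0 m.
Inverse transverse Mercator on WGS84 gives φ = -60.44659989°, λ = -61.29080010°.

lat -60.44660°, lon -61.29080°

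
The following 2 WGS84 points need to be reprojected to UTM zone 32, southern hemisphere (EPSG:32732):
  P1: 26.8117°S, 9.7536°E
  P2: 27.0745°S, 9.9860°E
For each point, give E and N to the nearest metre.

UTM zone 32S: λ₀ = 9°, k₀ = 0.9996.
P1 (-26.8117°, 9.7536°) → (574893.988, 7034198.266) m.
P2 (-27.0745°, 9.9860°) → (597764.473, 7004930.252) m.

P1: E 574894 m, N 7034198 m; P2: E 597764 m, N 7004930 m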